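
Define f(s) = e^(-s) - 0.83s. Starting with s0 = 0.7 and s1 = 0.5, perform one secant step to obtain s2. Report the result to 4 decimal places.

f(0.7) = -0.084415, f(0.5) = 0.191531
s2 = 0.500000 − 0.191531·(0.500000 − 0.700000) / (0.191531 − (-0.084415)) = 0.500000 − (-0.038306)/(0.275945) = 0.638818

0.6388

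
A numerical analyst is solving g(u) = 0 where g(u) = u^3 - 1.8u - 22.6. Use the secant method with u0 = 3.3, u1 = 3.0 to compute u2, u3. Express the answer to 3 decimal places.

3.036, 3.039

g(3.3) = 7.39700, g(3.0) = -1.00000
u2 = 3.00000 − (-1.00000)·(3.00000 − 3.30000) / (-1.00000 − 7.39700) = 3.00000 − (0.30000)/(-8.39700) = 3.03573
g(3.03573) = -0.08815
u3 = 3.03573 − (-0.08815)·(3.03573 − 3.00000) / (-0.08815 − (-1.00000)) = 3.03573 − (-0.00315)/(0.91185) = 3.03918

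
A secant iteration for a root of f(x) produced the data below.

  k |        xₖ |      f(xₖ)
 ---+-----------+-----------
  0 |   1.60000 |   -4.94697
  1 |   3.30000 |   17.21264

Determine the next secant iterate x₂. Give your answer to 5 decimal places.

1.97951

x₂ = 3.30000 − 17.21264·(3.30000 − 1.60000) / (17.21264 − (-4.94697))
   = 3.30000 − (29.2614880)/(22.1596100) = 1.9795125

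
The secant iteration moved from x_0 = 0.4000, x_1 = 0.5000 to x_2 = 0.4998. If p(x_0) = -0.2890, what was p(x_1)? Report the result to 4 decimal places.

0.0006

The secant line through (0.4000, -0.2890) and (0.5000, p(x_1)) crosses zero at x_2 = 0.4998.
So (0.4000, -0.2890), (0.5000, p(x_1)), (0.4998, 0) are collinear:
p(x_1) = -0.2890 · (0.5000 − 0.4998) / (0.4000 − 0.4998) = -0.2890 · (0.000200)/(-0.099800) = 0.000579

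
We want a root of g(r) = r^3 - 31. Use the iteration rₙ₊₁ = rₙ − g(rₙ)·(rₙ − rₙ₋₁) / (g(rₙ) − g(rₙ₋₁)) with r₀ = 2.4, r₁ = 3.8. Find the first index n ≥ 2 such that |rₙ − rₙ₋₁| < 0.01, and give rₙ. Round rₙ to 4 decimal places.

n = 5, rₙ = 3.1414

g(2.4) = -17.176000, g(3.8) = 23.872000
r₂ = 3.800000 − 23.872000·(1.400000)/(41.048000) = 2.985812;  |Δ| = 0.814188
g(2.985812) = -4.381274
r₃ = 2.985812 − (-4.381274)·(-0.814188)/(-28.253274) = 3.112069;  |Δ| = 0.126257
g(3.112069) = -0.859693
r₄ = 3.112069 − (-0.859693)·(0.126257)/(3.521581) = 3.142891;  |Δ| = 0.030822
g(3.142891) = 0.044739
r₅ = 3.142891 − 0.044739·(0.030822)/(0.904433) = 3.141366;  |Δ| = 0.001525
|r₅ − r₄| = 0.001525 < 0.01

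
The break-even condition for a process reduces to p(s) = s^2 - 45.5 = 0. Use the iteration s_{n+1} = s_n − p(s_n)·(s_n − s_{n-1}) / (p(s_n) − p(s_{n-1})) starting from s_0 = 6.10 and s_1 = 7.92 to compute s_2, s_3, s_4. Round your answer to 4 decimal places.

p(6.10) = -8.290000, p(7.92) = 17.226400
s_2 = 7.920000 − 17.226400·(7.920000 − 6.100000) / (17.226400 − (-8.290000)) = 7.920000 − (31.352048)/(25.516400) = 6.691298
p(6.691298) = -0.726529
s_3 = 6.691298 − (-0.726529)·(6.691298 − 7.920000) / (-0.726529 − 17.226400) = 6.691298 − (0.892688)/(-17.952929) = 6.741022
p(6.741022) = -0.058623
s_4 = 6.741022 − (-0.058623)·(6.741022 − 6.691298) / (-0.058623 − (-0.726529)) = 6.741022 − (-0.002915)/(0.667906) = 6.745386

6.6913, 6.7410, 6.7454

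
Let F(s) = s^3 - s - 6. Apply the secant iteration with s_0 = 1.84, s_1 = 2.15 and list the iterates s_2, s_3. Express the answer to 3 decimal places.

1.987, 1.999

F(1.84) = -1.61050, F(2.15) = 1.78837
s_2 = 2.15000 − 1.78837·(2.15000 − 1.84000) / (1.78837 − (-1.61050)) = 2.15000 − (0.55440)/(3.39887) = 1.98689
F(1.98689) = -0.14320
s_3 = 1.98689 − (-0.14320)·(1.98689 − 2.15000) / (-0.14320 − 1.78837) = 1.98689 − (0.02336)/(-1.93158) = 1.99898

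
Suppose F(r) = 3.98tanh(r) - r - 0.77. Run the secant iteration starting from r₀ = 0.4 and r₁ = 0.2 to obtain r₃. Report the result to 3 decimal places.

F(0.4) = 0.34220, F(0.2) = -0.18445
r₂ = 0.20000 − (-0.18445)·(0.20000 − 0.40000) / (-0.18445 − 0.34220) = 0.20000 − (0.03689)/(-0.52664) = 0.27005
F(0.27005) = 0.00935
r₃ = 0.27005 − 0.00935·(0.27005 − 0.20000) / (0.00935 − (-0.18445)) = 0.27005 − (0.00066)/(0.19380) = 0.26667

0.267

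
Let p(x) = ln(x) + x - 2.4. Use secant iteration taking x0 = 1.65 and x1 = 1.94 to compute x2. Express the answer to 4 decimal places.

p(1.65) = -0.249225, p(1.94) = 0.202688
x2 = 1.940000 − 0.202688·(1.940000 − 1.650000) / (0.202688 − (-0.249225)) = 1.940000 − (0.058780)/(0.451913) = 1.809932

1.8099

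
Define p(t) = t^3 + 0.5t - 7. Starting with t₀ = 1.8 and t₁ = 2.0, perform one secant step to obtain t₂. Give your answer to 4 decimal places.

p(1.8) = -0.268000, p(2.0) = 2.000000
t₂ = 2.000000 − 2.000000·(2.000000 − 1.800000) / (2.000000 − (-0.268000)) = 2.000000 − (0.400000)/(2.268000) = 1.823633

1.8236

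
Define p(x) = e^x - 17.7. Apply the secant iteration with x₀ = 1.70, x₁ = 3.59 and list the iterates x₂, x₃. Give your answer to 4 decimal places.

2.4512, 2.7331

p(1.70) = -12.226053, p(3.59) = 18.534076
x₂ = 3.590000 − 18.534076·(3.590000 − 1.700000) / (18.534076 − (-12.226053)) = 3.590000 − (35.029404)/(30.760129) = 2.451208
p(2.451208) = -6.097652
x₃ = 2.451208 − (-6.097652)·(2.451208 − 3.590000) / (-6.097652 − 18.534076) = 2.451208 − (6.943960)/(-24.631728) = 2.733119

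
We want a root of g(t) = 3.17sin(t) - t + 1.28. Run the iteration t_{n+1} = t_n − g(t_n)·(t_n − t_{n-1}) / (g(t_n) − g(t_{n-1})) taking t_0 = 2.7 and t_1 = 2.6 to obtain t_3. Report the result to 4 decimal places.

2.6831

g(2.7) = -0.065206, g(2.6) = 0.314139
t_2 = 2.600000 − 0.314139·(2.600000 − 2.700000) / (0.314139 − (-0.065206)) = 2.600000 − (-0.031414)/(0.379345) = 2.682811
g(2.682811) = 0.001043
t_3 = 2.682811 − 0.001043·(2.682811 − 2.600000) / (0.001043 − 0.314139) = 2.682811 − (0.000086)/(-0.313096) = 2.683087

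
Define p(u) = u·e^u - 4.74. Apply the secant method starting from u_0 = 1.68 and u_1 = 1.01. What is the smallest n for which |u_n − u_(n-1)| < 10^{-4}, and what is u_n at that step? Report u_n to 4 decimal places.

p(1.68) = 4.274134, p(1.01) = -1.966943
u_2 = 1.010000 − (-1.966943)·(-0.670000)/(-6.241077) = 1.221158;  |Δ| = 0.211158
p(1.221158) = -0.598918
u_3 = 1.221158 − (-0.598918)·(0.211158)/(1.368025) = 1.313602;  |Δ| = 0.092444
p(1.313602) = 0.146006
u_4 = 1.313602 − 0.146006·(0.092444)/(0.744923) = 1.295483;  |Δ| = 0.018119
p(1.295483) = -0.007912
u_5 = 1.295483 − (-0.007912)·(-0.018119)/(-0.153918) = 1.296414;  |Δ| = 0.000931
p(1.296414) = -0.000097
u_6 = 1.296414 − (-0.000097)·(0.000931)/(0.007815) = 1.296426;  |Δ| = 0.000012
|u_6 − u_5| = 0.000012 < 10^{-4}

n = 6, u_n = 1.2964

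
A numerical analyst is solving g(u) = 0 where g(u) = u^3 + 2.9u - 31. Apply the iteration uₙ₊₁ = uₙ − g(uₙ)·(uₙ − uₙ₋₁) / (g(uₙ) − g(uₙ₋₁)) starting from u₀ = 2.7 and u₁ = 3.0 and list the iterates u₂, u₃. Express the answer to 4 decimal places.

2.8278, 2.8344

g(2.7) = -3.487000, g(3.0) = 4.700000
u₂ = 3.000000 − 4.700000·(3.000000 − 2.700000) / (4.700000 − (-3.487000)) = 3.000000 − (1.410000)/(8.187000) = 2.827776
g(2.827776) = -0.187663
u₃ = 2.827776 − (-0.187663)·(2.827776 − 3.000000) / (-0.187663 − 4.700000) = 2.827776 − (0.032320)/(-4.887663) = 2.834388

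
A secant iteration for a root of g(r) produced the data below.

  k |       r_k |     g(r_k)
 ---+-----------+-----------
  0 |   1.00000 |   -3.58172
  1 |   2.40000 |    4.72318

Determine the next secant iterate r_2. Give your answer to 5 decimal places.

r_2 = 2.40000 − 4.72318·(2.40000 − 1.00000) / (4.72318 − (-3.58172))
   = 2.40000 − (6.6124520)/(8.3049000) = 1.6037891

1.60379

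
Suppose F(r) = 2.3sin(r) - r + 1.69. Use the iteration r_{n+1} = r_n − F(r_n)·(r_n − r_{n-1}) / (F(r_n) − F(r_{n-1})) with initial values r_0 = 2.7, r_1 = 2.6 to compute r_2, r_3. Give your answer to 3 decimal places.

2.691, 2.691

F(2.7) = -0.02703, F(2.6) = 0.27565
r_2 = 2.60000 − 0.27565·(2.60000 − 2.70000) / (0.27565 − (-0.02703)) = 2.60000 − (-0.02757)/(0.30268) = 2.69107
F(2.69107) = 0.00043
r_3 = 2.69107 − 0.00043·(2.69107 − 2.60000) / (0.00043 − 0.27565) = 2.69107 − (0.00004)/(-0.27522) = 2.69121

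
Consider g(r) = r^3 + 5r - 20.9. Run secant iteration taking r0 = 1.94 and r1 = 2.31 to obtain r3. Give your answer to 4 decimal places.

2.1606

g(1.94) = -3.898616, g(2.31) = 2.976391
r2 = 2.310000 − 2.976391·(2.310000 − 1.940000) / (2.976391 − (-3.898616)) = 2.310000 − (1.101265)/(6.875007) = 2.149816
g(2.149816) = -0.215092
r3 = 2.149816 − (-0.215092)·(2.149816 − 2.310000) / (-0.215092 − 2.976391) = 2.149816 − (0.034454)/(-3.191483) = 2.160612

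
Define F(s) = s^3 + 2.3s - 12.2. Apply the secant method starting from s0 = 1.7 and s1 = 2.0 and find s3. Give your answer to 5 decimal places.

1.97165

F(1.7) = -3.3770000, F(2.0) = 0.4000000
s2 = 2.0000000 − 0.4000000·(2.0000000 − 1.7000000) / (0.4000000 − (-3.3770000)) = 2.0000000 − (0.1200000)/(3.7770000) = 1.9682288
F(1.9682288) = -0.0483044
s3 = 1.9682288 − (-0.0483044)·(1.9682288 − 2.0000000) / (-0.0483044 − 0.4000000) = 1.9682288 − (0.0015347)/(-0.4483044) = 1.9716521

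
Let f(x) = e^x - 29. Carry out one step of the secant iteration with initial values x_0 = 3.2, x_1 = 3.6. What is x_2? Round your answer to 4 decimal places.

f(3.2) = -4.467470, f(3.6) = 7.598234
x_2 = 3.600000 − 7.598234·(3.600000 − 3.200000) / (7.598234 − (-4.467470)) = 3.600000 − (3.039294)/(12.065704) = 3.348105

3.3481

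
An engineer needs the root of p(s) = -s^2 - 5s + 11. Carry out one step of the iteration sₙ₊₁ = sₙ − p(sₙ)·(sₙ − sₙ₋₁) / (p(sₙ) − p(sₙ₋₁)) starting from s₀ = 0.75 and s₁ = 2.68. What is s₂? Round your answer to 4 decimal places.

1.5433

p(0.75) = 6.687500, p(2.68) = -9.582400
s₂ = 2.680000 − (-9.582400)·(2.680000 − 0.750000) / (-9.582400 − 6.687500) = 2.680000 − (-18.494032)/(-16.269900) = 1.543298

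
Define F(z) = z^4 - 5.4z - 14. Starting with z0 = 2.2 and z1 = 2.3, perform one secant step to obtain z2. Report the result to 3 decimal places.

2.261

F(2.2) = -2.45440, F(2.3) = 1.56410
z2 = 2.30000 − 1.56410·(2.30000 − 2.20000) / (1.56410 − (-2.45440)) = 2.30000 − (0.15641)/(4.01850) = 2.26108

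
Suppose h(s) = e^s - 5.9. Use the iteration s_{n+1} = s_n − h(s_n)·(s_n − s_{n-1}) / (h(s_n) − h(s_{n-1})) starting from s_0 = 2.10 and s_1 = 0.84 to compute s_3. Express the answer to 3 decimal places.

h(2.10) = 2.26617, h(0.84) = -3.58363
s_2 = 0.84000 − (-3.58363)·(0.84000 − 2.10000) / (-3.58363 − 2.26617) = 0.84000 − (4.51538)/(-5.84980) = 1.61189
h(1.61189) = -0.88775
s_3 = 1.61189 − (-0.88775)·(1.61189 − 0.84000) / (-0.88775 − (-3.58363)) = 1.61189 − (-0.68524)/(2.69589) = 1.86607

1.866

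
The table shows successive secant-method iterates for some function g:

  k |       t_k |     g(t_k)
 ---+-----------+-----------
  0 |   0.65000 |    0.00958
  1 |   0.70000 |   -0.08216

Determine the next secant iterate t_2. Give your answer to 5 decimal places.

t_2 = 0.70000 − (-0.08216)·(0.70000 − 0.65000) / (-0.08216 − 0.00958)
   = 0.70000 − (-0.0041080)/(-0.0917400) = 0.6552213

0.65522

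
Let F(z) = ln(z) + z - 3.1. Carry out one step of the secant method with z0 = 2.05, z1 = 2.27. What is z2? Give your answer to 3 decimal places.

F(2.05) = -0.33216, F(2.27) = -0.01022
z2 = 2.27000 − (-0.01022)·(2.27000 − 2.05000) / (-0.01022 − (-0.33216)) = 2.27000 − (-0.00225)/(0.32194) = 2.27698

2.277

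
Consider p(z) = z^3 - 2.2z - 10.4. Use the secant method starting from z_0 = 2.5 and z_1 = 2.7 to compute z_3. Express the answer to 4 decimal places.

p(2.5) = -0.275000, p(2.7) = 3.343000
z_2 = 2.700000 − 3.343000·(2.700000 − 2.500000) / (3.343000 − (-0.275000)) = 2.700000 − (0.668600)/(3.618000) = 2.515202
p(2.515202) = -0.021674
z_3 = 2.515202 − (-0.021674)·(2.515202 − 2.700000) / (-0.021674 − 3.343000) = 2.515202 − (0.004005)/(-3.364674) = 2.516392

2.5164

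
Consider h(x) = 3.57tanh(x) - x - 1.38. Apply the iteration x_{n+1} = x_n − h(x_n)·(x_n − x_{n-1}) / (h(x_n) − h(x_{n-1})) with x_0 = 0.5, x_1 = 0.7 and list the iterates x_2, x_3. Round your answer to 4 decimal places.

0.6496, 0.6419

h(0.5) = -0.230242, h(0.7) = 0.077593
x_2 = 0.700000 − 0.077593·(0.700000 − 0.500000) / (0.077593 − (-0.230242)) = 0.700000 − (0.015519)/(0.307835) = 0.649588
h(0.649588) = 0.010283
x_3 = 0.649588 − 0.010283·(0.649588 − 0.700000) / (0.010283 − 0.077593) = 0.649588 − (-0.000518)/(-0.067310) = 0.641886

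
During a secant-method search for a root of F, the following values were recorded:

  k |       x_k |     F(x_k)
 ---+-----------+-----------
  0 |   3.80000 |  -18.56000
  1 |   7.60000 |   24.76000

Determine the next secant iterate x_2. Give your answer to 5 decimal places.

5.42807

x_2 = 7.60000 − 24.76000·(7.60000 − 3.80000) / (24.76000 − (-18.56000))
   = 7.60000 − (94.0880000)/(43.3200000) = 5.4280702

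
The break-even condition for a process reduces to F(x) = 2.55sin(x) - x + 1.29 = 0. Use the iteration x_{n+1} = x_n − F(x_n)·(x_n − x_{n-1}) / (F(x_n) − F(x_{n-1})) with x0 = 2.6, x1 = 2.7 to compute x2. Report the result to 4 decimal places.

F(2.6) = 0.004528, F(2.7) = -0.320181
x2 = 2.700000 − (-0.320181)·(2.700000 − 2.600000) / (-0.320181 − 0.004528) = 2.700000 − (-0.032018)/(-0.324710) = 2.601395

2.6014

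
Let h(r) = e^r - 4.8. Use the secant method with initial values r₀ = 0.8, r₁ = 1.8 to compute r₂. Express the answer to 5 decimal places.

1.47322

h(0.8) = -2.5744591, h(1.8) = 1.2496475
r₂ = 1.8000000 − 1.2496475·(1.8000000 − 0.8000000) / (1.2496475 − (-2.5744591)) = 1.8000000 − (1.2496475)/(3.8241065) = 1.4732184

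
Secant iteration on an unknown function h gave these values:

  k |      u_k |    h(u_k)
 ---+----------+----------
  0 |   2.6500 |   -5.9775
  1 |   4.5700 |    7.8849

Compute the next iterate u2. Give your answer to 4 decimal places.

u2 = 4.5700 − 7.8849·(4.5700 − 2.6500) / (7.8849 − (-5.9775))
   = 4.5700 − (15.139008)/(13.862400) = 3.477909

3.4779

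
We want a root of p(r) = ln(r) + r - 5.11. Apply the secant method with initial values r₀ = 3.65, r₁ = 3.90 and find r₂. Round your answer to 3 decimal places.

3.781

p(3.65) = -0.16527, p(3.90) = 0.15098
r₂ = 3.90000 − 0.15098·(3.90000 − 3.65000) / (0.15098 − (-0.16527)) = 3.90000 − (0.03774)/(0.31625) = 3.78065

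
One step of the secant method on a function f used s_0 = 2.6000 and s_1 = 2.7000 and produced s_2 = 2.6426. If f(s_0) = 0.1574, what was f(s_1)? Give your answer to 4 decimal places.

-0.2121

The secant line through (2.6000, 0.1574) and (2.7000, f(s_1)) crosses zero at s_2 = 2.6426.
So (2.6000, 0.1574), (2.7000, f(s_1)), (2.6426, 0) are collinear:
f(s_1) = 0.1574 · (2.7000 − 2.6426) / (2.6000 − 2.6426) = 0.1574 · (0.057400)/(-0.042600) = -0.212084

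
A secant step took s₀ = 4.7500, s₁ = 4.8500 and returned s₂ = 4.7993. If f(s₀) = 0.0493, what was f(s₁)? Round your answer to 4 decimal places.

The secant line through (4.7500, 0.0493) and (4.8500, f(s₁)) crosses zero at s₂ = 4.7993.
So (4.7500, 0.0493), (4.8500, f(s₁)), (4.7993, 0) are collinear:
f(s₁) = 0.0493 · (4.8500 − 4.7993) / (4.7500 − 4.7993) = 0.0493 · (0.050700)/(-0.049300) = -0.050700

-0.0507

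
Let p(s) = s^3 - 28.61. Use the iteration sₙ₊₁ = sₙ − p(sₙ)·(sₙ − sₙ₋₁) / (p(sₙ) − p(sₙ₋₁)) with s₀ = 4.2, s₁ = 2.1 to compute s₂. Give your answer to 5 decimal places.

p(4.2) = 45.4780000, p(2.1) = -19.3490000
s₂ = 2.1000000 − (-19.3490000)·(2.1000000 − 4.2000000) / (-19.3490000 − 45.4780000) = 2.1000000 − (40.6329000)/(-64.8270000) = 2.7267898

2.72679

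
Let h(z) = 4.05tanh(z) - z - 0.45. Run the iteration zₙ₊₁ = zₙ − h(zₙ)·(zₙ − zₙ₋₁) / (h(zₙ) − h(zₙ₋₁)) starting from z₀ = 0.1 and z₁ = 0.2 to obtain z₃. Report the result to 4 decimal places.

h(0.1) = -0.146345, h(0.2) = 0.149370
z₂ = 0.200000 − 0.149370·(0.200000 − 0.100000) / (0.149370 − (-0.146345)) = 0.200000 − (0.014937)/(0.295715) = 0.149488
h(0.149488) = 0.001470
z₃ = 0.149488 − 0.001470·(0.149488 − 0.200000) / (0.001470 − 0.149370) = 0.149488 − (-0.000074)/(-0.147900) = 0.148986

0.1490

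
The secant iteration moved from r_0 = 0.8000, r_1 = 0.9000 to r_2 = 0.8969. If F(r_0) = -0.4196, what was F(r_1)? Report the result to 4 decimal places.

0.0134

The secant line through (0.8000, -0.4196) and (0.9000, F(r_1)) crosses zero at r_2 = 0.8969.
So (0.8000, -0.4196), (0.9000, F(r_1)), (0.8969, 0) are collinear:
F(r_1) = -0.4196 · (0.9000 − 0.8969) / (0.8000 − 0.8969) = -0.4196 · (0.003100)/(-0.096900) = 0.013424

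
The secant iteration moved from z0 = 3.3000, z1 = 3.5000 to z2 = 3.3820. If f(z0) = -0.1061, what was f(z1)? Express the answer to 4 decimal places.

0.1527

The secant line through (3.3000, -0.1061) and (3.5000, f(z1)) crosses zero at z2 = 3.3820.
So (3.3000, -0.1061), (3.5000, f(z1)), (3.3820, 0) are collinear:
f(z1) = -0.1061 · (3.5000 − 3.3820) / (3.3000 − 3.3820) = -0.1061 · (0.118000)/(-0.082000) = 0.152680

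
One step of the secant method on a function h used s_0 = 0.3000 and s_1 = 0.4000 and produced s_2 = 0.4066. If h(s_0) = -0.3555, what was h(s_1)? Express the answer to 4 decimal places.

The secant line through (0.3000, -0.3555) and (0.4000, h(s_1)) crosses zero at s_2 = 0.4066.
So (0.3000, -0.3555), (0.4000, h(s_1)), (0.4066, 0) are collinear:
h(s_1) = -0.3555 · (0.4000 − 0.4066) / (0.3000 − 0.4066) = -0.3555 · (-0.006600)/(-0.106600) = -0.022010

-0.0220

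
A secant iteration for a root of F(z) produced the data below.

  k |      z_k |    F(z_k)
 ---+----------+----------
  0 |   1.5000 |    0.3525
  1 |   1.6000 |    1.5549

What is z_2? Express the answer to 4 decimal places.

1.4707

z_2 = 1.6000 − 1.5549·(1.6000 − 1.5000) / (1.5549 − 0.3525)
   = 1.6000 − (0.155490)/(1.202400) = 1.470684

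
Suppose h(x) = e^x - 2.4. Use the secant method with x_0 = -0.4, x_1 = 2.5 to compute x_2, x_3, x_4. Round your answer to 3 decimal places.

0.036, 0.337, 1.163

h(-0.4) = -1.72968, h(2.5) = 9.78249
x_2 = 2.50000 − 9.78249·(2.50000 − (-0.40000)) / (9.78249 − (-1.72968)) = 2.50000 − (28.36923)/(11.51217) = 0.03572
h(0.03572) = -1.36364
x_3 = 0.03572 − (-1.36364)·(0.03572 − 2.50000) / (-1.36364 − 9.78249) = 0.03572 − (3.36038)/(-11.14613) = 0.33720
h(0.33720) = -0.99898
x_4 = 0.33720 − (-0.99898)·(0.33720 − 0.03572) / (-0.99898 − (-1.36364)) = 0.33720 − (-0.30118)/(0.36466) = 1.16311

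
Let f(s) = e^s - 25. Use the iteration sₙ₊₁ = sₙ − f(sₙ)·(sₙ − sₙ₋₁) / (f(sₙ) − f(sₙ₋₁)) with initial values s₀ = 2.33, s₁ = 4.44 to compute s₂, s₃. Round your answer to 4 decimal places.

f(2.33) = -14.722058, f(4.44) = 59.774942
s₂ = 4.440000 − 59.774942·(4.440000 − 2.330000) / (59.774942 − (-14.722058)) = 4.440000 − (126.125127)/(74.497000) = 2.746977
f(2.746977) = -9.404583
s₃ = 2.746977 − (-9.404583)·(2.746977 − 4.440000) / (-9.404583 − 59.774942) = 2.746977 − (15.922174)/(-69.179524) = 2.977134

2.7470, 2.9771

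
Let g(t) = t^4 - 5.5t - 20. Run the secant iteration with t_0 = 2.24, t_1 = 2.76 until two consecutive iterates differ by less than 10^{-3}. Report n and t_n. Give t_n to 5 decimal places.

g(2.24) = -7.1436902, g(2.76) = 22.8478298
t_2 = 2.7600000 − 22.8478298·(0.5200000)/(29.9915200) = 2.3638590;  |Δ| = 0.3961410
g(2.3638590) = -1.7773886
t_3 = 2.3638590 − (-1.7773886)·(-0.3961410)/(-24.6252184) = 2.3924515;  |Δ| = 0.0285925
g(2.3924515) = -0.3963213
t_4 = 2.3924515 − (-0.3963213)·(0.0285925)/(1.3810673) = 2.4006566;  |Δ| = 0.0082051
g(2.4006566) = 0.0103104
t_5 = 2.4006566 − 0.0103104·(0.0082051)/(0.4066317) = 2.4004485;  |Δ| = 0.0002080
|t_5 − t_4| = 0.0002080 < 10^{-3}

n = 5, t_n = 2.40045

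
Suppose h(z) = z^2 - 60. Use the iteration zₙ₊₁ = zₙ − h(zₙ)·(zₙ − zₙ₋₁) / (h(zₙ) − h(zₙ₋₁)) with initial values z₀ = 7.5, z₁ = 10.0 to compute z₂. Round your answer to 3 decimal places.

7.714

h(7.5) = -3.75000, h(10.0) = 40.00000
z₂ = 10.00000 − 40.00000·(10.00000 − 7.50000) / (40.00000 − (-3.75000)) = 10.00000 − (100.00000)/(43.75000) = 7.71429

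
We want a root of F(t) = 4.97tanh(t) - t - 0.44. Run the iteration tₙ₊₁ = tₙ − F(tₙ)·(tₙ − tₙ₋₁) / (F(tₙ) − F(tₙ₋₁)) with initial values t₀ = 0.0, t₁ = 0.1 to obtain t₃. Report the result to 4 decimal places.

0.1114

F(0.0) = -0.440000, F(0.1) = -0.044650
t₂ = 0.100000 − (-0.044650)·(0.100000 − 0.000000) / (-0.044650 − (-0.440000)) = 0.100000 − (-0.004465)/(0.395350) = 0.111294
F(0.111294) = -0.000436
t₃ = 0.111294 − (-0.000436)·(0.111294 − 0.100000) / (-0.000436 − (-0.044650)) = 0.111294 − (-0.000005)/(0.044214) = 0.111405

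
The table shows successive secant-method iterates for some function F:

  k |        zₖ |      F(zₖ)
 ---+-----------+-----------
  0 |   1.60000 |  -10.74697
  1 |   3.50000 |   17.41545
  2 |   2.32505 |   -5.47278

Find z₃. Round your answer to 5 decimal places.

2.60599

z₃ = 2.32505 − (-5.47278)·(2.32505 − 3.50000) / (-5.47278 − 17.41545)
   = 2.32505 − (6.4302429)/(-22.8882300) = 2.6059910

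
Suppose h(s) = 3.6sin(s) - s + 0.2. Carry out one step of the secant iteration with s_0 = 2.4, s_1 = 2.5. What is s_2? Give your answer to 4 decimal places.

2.4614

h(2.4) = 0.231667, h(2.5) = -0.145500
s_2 = 2.500000 − (-0.145500)·(2.500000 − 2.400000) / (-0.145500 − 0.231667) = 2.500000 − (-0.014550)/(-0.377168) = 2.461423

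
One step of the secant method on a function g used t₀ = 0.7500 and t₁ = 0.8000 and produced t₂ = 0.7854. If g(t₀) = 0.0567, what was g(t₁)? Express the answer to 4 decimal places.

The secant line through (0.7500, 0.0567) and (0.8000, g(t₁)) crosses zero at t₂ = 0.7854.
So (0.7500, 0.0567), (0.8000, g(t₁)), (0.7854, 0) are collinear:
g(t₁) = 0.0567 · (0.8000 − 0.7854) / (0.7500 − 0.7854) = 0.0567 · (0.014600)/(-0.035400) = -0.023385

-0.0234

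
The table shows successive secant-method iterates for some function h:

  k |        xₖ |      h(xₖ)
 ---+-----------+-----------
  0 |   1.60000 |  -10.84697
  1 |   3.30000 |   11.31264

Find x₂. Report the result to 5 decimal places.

x₂ = 3.30000 − 11.31264·(3.30000 − 1.60000) / (11.31264 − (-10.84697))
   = 3.30000 − (19.2314880)/(22.1596100) = 2.4321378

2.43214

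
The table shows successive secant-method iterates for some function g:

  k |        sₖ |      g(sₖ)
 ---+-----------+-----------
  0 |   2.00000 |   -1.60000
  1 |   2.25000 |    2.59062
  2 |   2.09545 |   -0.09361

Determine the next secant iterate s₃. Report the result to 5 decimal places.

2.10084

s₃ = 2.09545 − (-0.09361)·(2.09545 − 2.25000) / (-0.09361 − 2.59062)
   = 2.09545 − (0.0144674)/(-2.6842300) = 2.1008398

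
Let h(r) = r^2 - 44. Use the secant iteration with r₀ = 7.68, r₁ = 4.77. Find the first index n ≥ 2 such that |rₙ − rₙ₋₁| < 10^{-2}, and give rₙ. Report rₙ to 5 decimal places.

h(7.68) = 14.9824000, h(4.77) = -21.2471000
r₂ = 4.7700000 − (-21.2471000)·(-2.9100000)/(-36.2295000) = 6.4765944;  |Δ| = 1.7065944
h(6.4765944) = -2.0537253
r₃ = 6.4765944 − (-2.0537253)·(1.7065944)/(19.1933747) = 6.6592030;  |Δ| = 0.1826086
h(6.6592030) = 0.3449848
r₄ = 6.6592030 − 0.3449848·(0.1826086)/(2.3987101) = 6.6329401;  |Δ| = 0.0262629
h(6.6329401) = -0.0041061
r₅ = 6.6329401 − (-0.0041061)·(-0.0262629)/(-0.3490909) = 6.6332490;  |Δ| = 0.0003089
|r₅ − r₄| = 0.0003089 < 10^{-2}

n = 5, rₙ = 6.63325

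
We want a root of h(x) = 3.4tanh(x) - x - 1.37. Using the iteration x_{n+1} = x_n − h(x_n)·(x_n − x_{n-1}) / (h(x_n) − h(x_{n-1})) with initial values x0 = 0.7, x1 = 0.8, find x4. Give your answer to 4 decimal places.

0.7133

h(0.7) = -0.015150, h(0.8) = 0.087725
x2 = 0.800000 − 0.087725·(0.800000 − 0.700000) / (0.087725 − (-0.015150)) = 0.800000 − (0.008773)/(0.102875) = 0.714726
h(0.714726) = 0.001623
x3 = 0.714726 − 0.001623·(0.714726 − 0.800000) / (0.001623 − 0.087725) = 0.714726 − (-0.000138)/(-0.086103) = 0.713119
h(0.713119) = -0.000180
x4 = 0.713119 − (-0.000180)·(0.713119 − 0.714726) / (-0.000180 − 0.001623) = 0.713119 − (0.000000)/(-0.001803) = 0.713280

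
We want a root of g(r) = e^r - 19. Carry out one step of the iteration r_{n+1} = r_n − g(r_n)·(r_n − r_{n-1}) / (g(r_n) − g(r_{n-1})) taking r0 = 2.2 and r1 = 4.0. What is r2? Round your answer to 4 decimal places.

g(2.2) = -9.974987, g(4.0) = 35.598150
r2 = 4.000000 − 35.598150·(4.000000 − 2.200000) / (35.598150 − (-9.974987)) = 4.000000 − (64.076670)/(45.573137) = 2.593982

2.5940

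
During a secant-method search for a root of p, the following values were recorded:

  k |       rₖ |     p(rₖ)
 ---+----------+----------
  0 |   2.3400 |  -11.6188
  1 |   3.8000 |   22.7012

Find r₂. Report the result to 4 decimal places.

r₂ = 3.8000 − 22.7012·(3.8000 − 2.3400) / (22.7012 − (-11.6188))
   = 3.8000 − (33.143752)/(34.320000) = 2.834273

2.8343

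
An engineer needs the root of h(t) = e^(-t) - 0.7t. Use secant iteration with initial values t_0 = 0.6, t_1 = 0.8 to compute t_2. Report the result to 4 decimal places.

h(0.6) = 0.128812, h(0.8) = -0.110671
t_2 = 0.800000 − (-0.110671)·(0.800000 − 0.600000) / (-0.110671 − 0.128812) = 0.800000 − (-0.022134)/(-0.239483) = 0.707575

0.7076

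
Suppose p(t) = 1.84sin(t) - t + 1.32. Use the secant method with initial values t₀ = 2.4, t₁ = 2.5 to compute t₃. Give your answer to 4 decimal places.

2.4679

p(2.4) = 0.162852, p(2.5) = -0.078811
t₂ = 2.500000 − (-0.078811)·(2.500000 − 2.400000) / (-0.078811 − 0.162852) = 2.500000 − (-0.007881)/(-0.241664) = 2.467388
p(2.467388) = 0.001280
t₃ = 2.467388 − 0.001280·(2.467388 − 2.500000) / (0.001280 − (-0.078811)) = 2.467388 − (-0.000042)/(0.080091) = 2.467909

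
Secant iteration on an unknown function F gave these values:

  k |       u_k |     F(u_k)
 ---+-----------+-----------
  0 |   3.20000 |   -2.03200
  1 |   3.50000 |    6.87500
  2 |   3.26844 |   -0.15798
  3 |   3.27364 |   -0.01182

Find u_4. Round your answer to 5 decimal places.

u_4 = 3.27364 − (-0.01182)·(3.27364 − 3.26844) / (-0.01182 − (-0.15798))
   = 3.27364 − (-0.0000615)/(0.1461600) = 3.2740605

3.27406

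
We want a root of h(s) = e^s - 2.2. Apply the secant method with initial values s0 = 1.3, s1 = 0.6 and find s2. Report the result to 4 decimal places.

h(1.3) = 1.469297, h(0.6) = -0.377881
s2 = 0.600000 − (-0.377881)·(0.600000 − 1.300000) / (-0.377881 − 1.469297) = 0.600000 − (0.264517)/(-1.847178) = 0.743201

0.7432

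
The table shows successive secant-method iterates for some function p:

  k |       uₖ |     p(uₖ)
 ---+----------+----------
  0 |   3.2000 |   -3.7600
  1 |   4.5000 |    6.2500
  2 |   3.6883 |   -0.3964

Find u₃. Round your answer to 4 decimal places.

u₃ = 3.6883 − (-0.3964)·(3.6883 − 4.5000) / (-0.3964 − 6.2500)
   = 3.6883 − (0.321758)/(-6.646400) = 3.736711

3.7367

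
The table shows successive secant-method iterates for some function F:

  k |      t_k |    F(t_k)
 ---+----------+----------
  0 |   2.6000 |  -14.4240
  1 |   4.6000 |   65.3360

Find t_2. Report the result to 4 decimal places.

2.9617

t_2 = 4.6000 − 65.3360·(4.6000 − 2.6000) / (65.3360 − (-14.4240))
   = 4.6000 − (130.672000)/(79.760000) = 2.961685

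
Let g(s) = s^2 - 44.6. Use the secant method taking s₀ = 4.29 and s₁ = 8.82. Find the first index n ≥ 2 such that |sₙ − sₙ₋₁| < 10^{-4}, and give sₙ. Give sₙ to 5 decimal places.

g(4.29) = -26.1959000, g(8.82) = 33.1924000
s₂ = 8.8200000 − 33.1924000·(4.5300000)/(59.3883000) = 6.2881617;  |Δ| = 2.5318383
g(6.2881617) = -5.0590223
s₃ = 6.2881617 − (-5.0590223)·(-2.5318383)/(-38.2514223) = 6.6230153;  |Δ| = 0.3348536
g(6.6230153) = -0.7356682
s₄ = 6.6230153 − (-0.7356682)·(0.3348536)/(4.3233541) = 6.6799945;  |Δ| = 0.0569792
g(6.6799945) = 0.0223263
s₅ = 6.6799945 − 0.0223263·(0.0569792)/(0.7579945) = 6.6783162;  |Δ| = 0.0016783
g(6.6783162) = -0.0000928
s₆ = 6.6783162 − (-0.0000928)·(-0.0016783)/(-0.0224191) = 6.6783231;  |Δ| = 0.0000069
|s₆ − s₅| = 0.0000069 < 10^{-4}

n = 6, sₙ = 6.67832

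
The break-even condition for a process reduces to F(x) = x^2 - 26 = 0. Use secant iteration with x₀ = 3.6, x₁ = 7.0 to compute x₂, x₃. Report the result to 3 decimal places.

4.830, 5.056

F(3.6) = -13.04000, F(7.0) = 23.00000
x₂ = 7.00000 − 23.00000·(7.00000 − 3.60000) / (23.00000 − (-13.04000)) = 7.00000 − (78.20000)/(36.04000) = 4.83019
F(4.83019) = -2.66928
x₃ = 4.83019 − (-2.66928)·(4.83019 − 7.00000) / (-2.66928 − 23.00000) = 4.83019 − (5.79183)/(-25.66928) = 5.05582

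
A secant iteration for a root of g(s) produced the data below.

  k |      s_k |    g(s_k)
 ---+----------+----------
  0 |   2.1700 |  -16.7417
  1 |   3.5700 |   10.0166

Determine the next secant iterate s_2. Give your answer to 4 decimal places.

s_2 = 3.5700 − 10.0166·(3.5700 − 2.1700) / (10.0166 − (-16.7417))
   = 3.5700 − (14.023240)/(26.758300) = 3.045929

3.0459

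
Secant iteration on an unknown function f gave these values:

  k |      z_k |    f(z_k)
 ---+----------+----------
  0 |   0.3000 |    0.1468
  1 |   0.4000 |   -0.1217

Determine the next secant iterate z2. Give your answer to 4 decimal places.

z2 = 0.4000 − (-0.1217)·(0.4000 − 0.3000) / (-0.1217 − 0.1468)
   = 0.4000 − (-0.012170)/(-0.268500) = 0.354674

0.3547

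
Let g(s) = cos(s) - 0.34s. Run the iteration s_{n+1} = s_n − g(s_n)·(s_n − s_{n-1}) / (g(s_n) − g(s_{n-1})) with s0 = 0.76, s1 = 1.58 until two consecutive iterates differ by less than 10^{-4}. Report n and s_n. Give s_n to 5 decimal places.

g(0.76) = 0.4664360, g(1.58) = -0.5464035
s2 = 1.5800000 − (-0.5464035)·(0.8200000)/(-1.0128396) = 1.1376289;  |Δ| = 0.4423711
g(1.1376289) = 0.0329539
s3 = 1.1376289 − 0.0329539·(-0.4423711)/(0.5793575) = 1.1627911;  |Δ| = 0.0251621
g(1.1627911) = 0.0014302
s4 = 1.1627911 − 0.0014302·(0.0251621)/(-0.0315237) = 1.1639326;  |Δ| = 0.0011416
g(1.1639326) = -0.0000061
s5 = 1.1639326 − (-0.0000061)·(0.0011416)/(-0.0014362) = 1.1639278;  |Δ| = 0.0000048
|s5 − s4| = 0.0000048 < 10^{-4}

n = 5, s_n = 1.16393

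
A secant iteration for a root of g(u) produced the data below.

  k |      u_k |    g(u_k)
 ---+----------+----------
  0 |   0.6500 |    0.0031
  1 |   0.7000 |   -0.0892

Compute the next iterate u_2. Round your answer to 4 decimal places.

u_2 = 0.7000 − (-0.0892)·(0.7000 − 0.6500) / (-0.0892 − 0.0031)
   = 0.7000 − (-0.004460)/(-0.092300) = 0.651679

0.6517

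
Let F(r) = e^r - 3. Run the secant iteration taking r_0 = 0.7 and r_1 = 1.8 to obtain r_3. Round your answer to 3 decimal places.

1.058

F(0.7) = -0.98625, F(1.8) = 3.04965
r_2 = 1.80000 − 3.04965·(1.80000 − 0.70000) / (3.04965 − (-0.98625)) = 1.80000 − (3.35461)/(4.03589) = 0.96881
F(0.96881) = -0.36520
r_3 = 0.96881 − (-0.36520)·(0.96881 − 1.80000) / (-0.36520 − 3.04965) = 0.96881 − (0.30356)/(-3.41485) = 1.05770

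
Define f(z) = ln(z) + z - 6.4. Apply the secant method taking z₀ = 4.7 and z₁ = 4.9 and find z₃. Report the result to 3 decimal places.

4.826

f(4.7) = -0.15244, f(4.9) = 0.08924
z₂ = 4.90000 − 0.08924·(4.90000 − 4.70000) / (0.08924 − (-0.15244)) = 4.90000 − (0.01785)/(0.24167) = 4.82615
f(4.82615) = 0.00020
z₃ = 4.82615 − 0.00020·(4.82615 − 4.90000) / (0.00020 − 0.08924) = 4.82615 − (-0.00001)/(-0.08903) = 4.82598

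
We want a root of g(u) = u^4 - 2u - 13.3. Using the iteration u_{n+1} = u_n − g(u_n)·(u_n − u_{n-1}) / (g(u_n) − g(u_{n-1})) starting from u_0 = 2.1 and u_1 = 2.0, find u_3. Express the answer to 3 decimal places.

g(2.1) = 1.94810, g(2.0) = -1.30000
u_2 = 2.00000 − (-1.30000)·(2.00000 − 2.10000) / (-1.30000 − 1.94810) = 2.00000 − (0.13000)/(-3.24810) = 2.04002
g(2.04002) = -0.06034
u_3 = 2.04002 − (-0.06034)·(2.04002 − 2.00000) / (-0.06034 − (-1.30000)) = 2.04002 − (-0.00241)/(1.23966) = 2.04197

2.042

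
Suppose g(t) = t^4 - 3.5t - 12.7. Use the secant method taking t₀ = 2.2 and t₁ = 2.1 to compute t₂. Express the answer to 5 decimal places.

g(2.2) = 3.0256000, g(2.1) = -0.6019000
t₂ = 2.1000000 − (-0.6019000)·(2.1000000 − 2.2000000) / (-0.6019000 − 3.0256000) = 2.1000000 − (0.0601900)/(-3.6275000) = 2.1165927

2.11659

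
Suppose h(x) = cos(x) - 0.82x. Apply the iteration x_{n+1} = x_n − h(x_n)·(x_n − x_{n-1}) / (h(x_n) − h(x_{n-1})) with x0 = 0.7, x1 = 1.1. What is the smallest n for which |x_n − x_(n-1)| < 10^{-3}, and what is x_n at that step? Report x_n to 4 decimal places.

n = 4, x_n = 0.8263

h(0.7) = 0.190842, h(1.1) = -0.448404
x2 = 1.100000 − (-0.448404)·(0.400000)/(-0.639246) = 0.819417;  |Δ| = 0.280583
h(0.819417) = 0.010725
x3 = 0.819417 − 0.010725·(-0.280583)/(0.459129) = 0.825972;  |Δ| = 0.006554
h(0.825972) = 0.000546
x4 = 0.825972 − 0.000546·(0.006554)/(-0.010179) = 0.826323;  |Δ| = 0.000352
|x4 − x3| = 0.000352 < 10^{-3}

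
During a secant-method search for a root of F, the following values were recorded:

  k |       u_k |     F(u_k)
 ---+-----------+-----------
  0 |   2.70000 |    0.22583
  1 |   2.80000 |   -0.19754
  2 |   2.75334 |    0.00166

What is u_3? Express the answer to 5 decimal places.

2.75373

u_3 = 2.75334 − 0.00166·(2.75334 − 2.80000) / (0.00166 − (-0.19754))
   = 2.75334 − (-0.0000775)/(0.1992000) = 2.7537288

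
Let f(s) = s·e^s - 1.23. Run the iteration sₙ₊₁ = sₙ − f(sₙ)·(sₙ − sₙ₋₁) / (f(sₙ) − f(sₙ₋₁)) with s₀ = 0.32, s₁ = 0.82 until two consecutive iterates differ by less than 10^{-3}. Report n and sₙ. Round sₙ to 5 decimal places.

n = 5, sₙ = 0.64520

f(0.32) = -0.7893191, f(0.82) = 0.6318099
s₂ = 0.8200000 − 0.6318099·(0.5000000)/(1.4211290) = 0.5977085;  |Δ| = 0.2222915
f(0.5977085) = -0.1433970
s₃ = 0.5977085 − (-0.1433970)·(-0.2222915)/(-0.7752069) = 0.6388277;  |Δ| = 0.0411193
f(0.6388277) = -0.0198948
s₄ = 0.6388277 − (-0.0198948)·(0.0411193)/(0.1235022) = 0.6454516;  |Δ| = 0.0066238
f(0.6454516) = 0.0007780
s₅ = 0.6454516 − 0.0007780·(0.0066238)/(0.0206728) = 0.6452023;  |Δ| = 0.0002493
|s₅ − s₄| = 0.0002493 < 10^{-3}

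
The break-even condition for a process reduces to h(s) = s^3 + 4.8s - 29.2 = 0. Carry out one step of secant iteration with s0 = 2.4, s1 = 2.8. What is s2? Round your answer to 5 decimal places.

h(2.4) = -3.8560000, h(2.8) = 6.1920000
s2 = 2.8000000 − 6.1920000·(2.8000000 − 2.4000000) / (6.1920000 − (-3.8560000)) = 2.8000000 − (2.4768000)/(10.0480000) = 2.5535032

2.55350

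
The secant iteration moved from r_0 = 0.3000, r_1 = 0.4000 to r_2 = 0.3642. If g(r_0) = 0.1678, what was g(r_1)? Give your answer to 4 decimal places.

The secant line through (0.3000, 0.1678) and (0.4000, g(r_1)) crosses zero at r_2 = 0.3642.
So (0.3000, 0.1678), (0.4000, g(r_1)), (0.3642, 0) are collinear:
g(r_1) = 0.1678 · (0.4000 − 0.3642) / (0.3000 − 0.3642) = 0.1678 · (0.035800)/(-0.064200) = -0.093571

-0.0936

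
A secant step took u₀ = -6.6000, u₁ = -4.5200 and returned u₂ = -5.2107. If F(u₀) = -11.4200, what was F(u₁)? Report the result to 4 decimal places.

The secant line through (-6.6000, -11.4200) and (-4.5200, F(u₁)) crosses zero at u₂ = -5.2107.
So (-6.6000, -11.4200), (-4.5200, F(u₁)), (-5.2107, 0) are collinear:
F(u₁) = -11.4200 · (-4.5200 − (-5.2107)) / (-6.6000 − (-5.2107)) = -11.4200 · (0.690700)/(-1.389300) = 5.677531

5.6775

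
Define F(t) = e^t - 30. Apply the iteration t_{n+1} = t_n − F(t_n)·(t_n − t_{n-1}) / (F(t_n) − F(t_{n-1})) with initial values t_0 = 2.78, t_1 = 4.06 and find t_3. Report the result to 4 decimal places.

F(2.78) = -13.880979, F(4.06) = 27.974311
t_2 = 4.060000 − 27.974311·(4.060000 − 2.780000) / (27.974311 − (-13.880979)) = 4.060000 − (35.807118)/(41.855290) = 3.204502
F(3.204502) = -5.356776
t_3 = 3.204502 − (-5.356776)·(3.204502 − 4.060000) / (-5.356776 − 27.974311) = 3.204502 − (4.582711)/(-33.331087) = 3.341993

3.3420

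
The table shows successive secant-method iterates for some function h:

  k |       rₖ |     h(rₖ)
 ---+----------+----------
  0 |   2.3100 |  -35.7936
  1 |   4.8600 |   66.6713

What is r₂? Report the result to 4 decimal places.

r₂ = 4.8600 − 66.6713·(4.8600 − 2.3100) / (66.6713 − (-35.7936))
   = 4.8600 − (170.011815)/(102.464900) = 3.200780

3.2008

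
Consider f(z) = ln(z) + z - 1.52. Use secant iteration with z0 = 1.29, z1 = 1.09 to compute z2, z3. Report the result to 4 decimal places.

f(1.29) = 0.024642, f(1.09) = -0.343822
z2 = 1.090000 − (-0.343822)·(1.090000 − 1.290000) / (-0.343822 − 0.024642) = 1.090000 − (0.068764)/(-0.368465) = 1.276624
f(1.276624) = 0.000844
z3 = 1.276624 − 0.000844·(1.276624 − 1.090000) / (0.000844 − (-0.343822)) = 1.276624 − (0.000157)/(0.344666) = 1.276168

1.2766, 1.2762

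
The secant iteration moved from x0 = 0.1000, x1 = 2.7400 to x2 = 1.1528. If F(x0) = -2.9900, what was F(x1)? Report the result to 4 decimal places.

4.5077

The secant line through (0.1000, -2.9900) and (2.7400, F(x1)) crosses zero at x2 = 1.1528.
So (0.1000, -2.9900), (2.7400, F(x1)), (1.1528, 0) are collinear:
F(x1) = -2.9900 · (2.7400 − 1.1528) / (0.1000 − 1.1528) = -2.9900 · (1.587200)/(-1.052800) = 4.507720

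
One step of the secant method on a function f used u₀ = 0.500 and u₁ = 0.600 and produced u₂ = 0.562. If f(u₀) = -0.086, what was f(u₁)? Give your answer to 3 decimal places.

0.053

The secant line through (0.500, -0.086) and (0.600, f(u₁)) crosses zero at u₂ = 0.562.
So (0.500, -0.086), (0.600, f(u₁)), (0.562, 0) are collinear:
f(u₁) = -0.086 · (0.600 − 0.562) / (0.500 − 0.562) = -0.086 · (0.03800)/(-0.06200) = 0.05271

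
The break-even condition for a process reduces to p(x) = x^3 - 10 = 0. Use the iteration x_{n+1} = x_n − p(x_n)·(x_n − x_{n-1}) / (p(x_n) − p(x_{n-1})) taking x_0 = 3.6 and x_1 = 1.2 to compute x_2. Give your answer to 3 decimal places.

p(3.6) = 36.65600, p(1.2) = -8.27200
x_2 = 1.20000 − (-8.27200)·(1.20000 − 3.60000) / (-8.27200 − 36.65600) = 1.20000 − (19.85280)/(-44.92800) = 1.64188

1.642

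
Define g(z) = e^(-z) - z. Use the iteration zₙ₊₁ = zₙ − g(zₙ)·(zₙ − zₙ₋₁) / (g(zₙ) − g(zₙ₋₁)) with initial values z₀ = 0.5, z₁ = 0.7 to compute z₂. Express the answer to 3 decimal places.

0.569

g(0.5) = 0.10653, g(0.7) = -0.20341
z₂ = 0.70000 − (-0.20341)·(0.70000 − 0.50000) / (-0.20341 − 0.10653) = 0.70000 − (-0.04068)/(-0.30995) = 0.56874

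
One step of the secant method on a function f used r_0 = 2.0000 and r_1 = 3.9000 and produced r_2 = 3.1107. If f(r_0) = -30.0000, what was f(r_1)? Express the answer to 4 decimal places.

21.3190

The secant line through (2.0000, -30.0000) and (3.9000, f(r_1)) crosses zero at r_2 = 3.1107.
So (2.0000, -30.0000), (3.9000, f(r_1)), (3.1107, 0) are collinear:
f(r_1) = -30.0000 · (3.9000 − 3.1107) / (2.0000 − 3.1107) = -30.0000 · (0.789300)/(-1.110700) = 21.318988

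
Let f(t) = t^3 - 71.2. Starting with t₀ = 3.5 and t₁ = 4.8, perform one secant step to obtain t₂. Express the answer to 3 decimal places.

f(3.5) = -28.32500, f(4.8) = 39.39200
t₂ = 4.80000 − 39.39200·(4.80000 − 3.50000) / (39.39200 − (-28.32500)) = 4.80000 − (51.20960)/(67.71700) = 4.04377

4.044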